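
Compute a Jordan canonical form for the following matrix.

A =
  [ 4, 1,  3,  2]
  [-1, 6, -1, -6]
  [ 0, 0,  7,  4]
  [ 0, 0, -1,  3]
J_2(5) ⊕ J_2(5)

The characteristic polynomial is
  det(x·I − A) = x^4 - 20*x^3 + 150*x^2 - 500*x + 625 = (x - 5)^4

Eigenvalues and multiplicities (the geometric multiplicity of λ is n − rank(A − λI), which equals the number of Jordan blocks for λ):
  λ = 5: algebraic multiplicity = 4, geometric multiplicity = 2

Determining the block sizes for each eigenvalue:
  λ = 5: with am = 4 and gm = 2, the partition is not yet determined (e.g. several partitions of 4 into 2 parts exist). Let N = A − (5)·I. Computing rank(N^1) = 2, rank(N^2) = 0; the number of blocks of size ≥ j is rank(N^{j−1}) − rank(N^j), giving [2, 2]. So we have 2 block(s) of size 2 → block sizes [2, 2]

Assembling the blocks gives a Jordan form
J =
  [5, 1, 0, 0]
  [0, 5, 0, 0]
  [0, 0, 5, 1]
  [0, 0, 0, 5]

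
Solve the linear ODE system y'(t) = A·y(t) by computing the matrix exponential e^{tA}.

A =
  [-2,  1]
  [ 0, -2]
e^{tA} =
  [exp(-2*t), t*exp(-2*t)]
  [0, exp(-2*t)]

Strategy: write A = P · J · P⁻¹ where J is a Jordan canonical form, so e^{tA} = P · e^{tJ} · P⁻¹, and e^{tJ} can be computed block-by-block.

A has Jordan form
J =
  [-2,  1]
  [ 0, -2]
(up to reordering of blocks).

Per-block formulas:
  For a 2×2 Jordan block J_2(-2): exp(t · J_2(-2)) = e^(-2t)·(I + t·N), where N is the 2×2 nilpotent shift.

After assembling e^{tJ} and conjugating by P, we get:

e^{tA} =
  [exp(-2*t), t*exp(-2*t)]
  [0, exp(-2*t)]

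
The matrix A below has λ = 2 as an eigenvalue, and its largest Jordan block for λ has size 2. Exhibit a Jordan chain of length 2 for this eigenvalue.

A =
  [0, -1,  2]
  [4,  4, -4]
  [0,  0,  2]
A Jordan chain for λ = 2 of length 2:
v_1 = (-2, 4, 0)ᵀ
v_2 = (1, 0, 0)ᵀ

Let N = A − (2)·I. We want v_2 with N^2 v_2 = 0 but N^1 v_2 ≠ 0; then v_{j-1} := N · v_j for j = 2, …, 2.

Pick v_2 = (1, 0, 0)ᵀ.
Then v_1 = N · v_2 = (-2, 4, 0)ᵀ.

Sanity check: (A − (2)·I) v_1 = (0, 0, 0)ᵀ = 0. ✓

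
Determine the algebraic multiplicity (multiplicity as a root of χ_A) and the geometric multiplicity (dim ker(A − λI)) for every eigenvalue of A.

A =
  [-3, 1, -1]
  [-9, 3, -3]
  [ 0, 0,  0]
λ = 0: alg = 3, geom = 2

Step 1 — factor the characteristic polynomial to read off the algebraic multiplicities:
  χ_A(x) = x^3

Step 2 — compute geometric multiplicities via the rank-nullity identity g(λ) = n − rank(A − λI):
  rank(A − (0)·I) = 1, so dim ker(A − (0)·I) = n − 1 = 2

Summary:
  λ = 0: algebraic multiplicity = 3, geometric multiplicity = 2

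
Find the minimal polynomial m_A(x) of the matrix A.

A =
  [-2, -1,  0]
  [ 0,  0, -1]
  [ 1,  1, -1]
x^3 + 3*x^2 + 3*x + 1

The characteristic polynomial is χ_A(x) = (x + 1)^3, so the eigenvalues are known. The minimal polynomial is
  m_A(x) = Π_λ (x − λ)^{k_λ}
where k_λ is the size of the *largest* Jordan block for λ (equivalently, the smallest k with (A − λI)^k v = 0 for every generalised eigenvector v of λ).

  λ = -1: largest Jordan block has size 3, contributing (x + 1)^3

So m_A(x) = (x + 1)^3 = x^3 + 3*x^2 + 3*x + 1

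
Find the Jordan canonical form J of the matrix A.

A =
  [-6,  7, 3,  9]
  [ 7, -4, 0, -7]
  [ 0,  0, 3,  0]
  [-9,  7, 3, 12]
J_1(-4) ⊕ J_2(3) ⊕ J_1(3)

The characteristic polynomial is
  det(x·I − A) = x^4 - 5*x^3 - 9*x^2 + 81*x - 108 = (x - 3)^3*(x + 4)

Eigenvalues and multiplicities (the geometric multiplicity of λ is n − rank(A − λI), which equals the number of Jordan blocks for λ):
  λ = -4: algebraic multiplicity = 1, geometric multiplicity = 1
  λ = 3: algebraic multiplicity = 3, geometric multiplicity = 2

Determining the block sizes for each eigenvalue:
  λ = -4: one block (gm = 1), so the single block has size am = 1 → block sizes [1]
  λ = 3: 2 blocks summing to 3 forces exactly one block of size 2 and the rest size 1 → block sizes [2, 1]

Assembling the blocks gives a Jordan form
J =
  [-4, 0, 0, 0]
  [ 0, 3, 1, 0]
  [ 0, 0, 3, 0]
  [ 0, 0, 0, 3]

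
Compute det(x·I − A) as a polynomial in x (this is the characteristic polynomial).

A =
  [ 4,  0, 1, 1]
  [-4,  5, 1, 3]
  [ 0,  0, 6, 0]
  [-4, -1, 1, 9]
x^4 - 24*x^3 + 216*x^2 - 864*x + 1296

Expanding det(x·I − A) (e.g. by cofactor expansion or by noting that A is similar to its Jordan form J, which has the same characteristic polynomial as A) gives
  χ_A(x) = x^4 - 24*x^3 + 216*x^2 - 864*x + 1296
which factors as (x - 6)^4. The eigenvalues (with algebraic multiplicities) are λ = 6 with multiplicity 4.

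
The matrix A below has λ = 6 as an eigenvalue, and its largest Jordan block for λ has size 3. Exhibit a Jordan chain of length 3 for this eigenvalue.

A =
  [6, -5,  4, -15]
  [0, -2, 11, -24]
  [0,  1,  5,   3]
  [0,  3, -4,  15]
A Jordan chain for λ = 6 of length 3:
v_1 = (-1, 3, 0, -1)ᵀ
v_2 = (-5, -8, 1, 3)ᵀ
v_3 = (0, 1, 0, 0)ᵀ

Let N = A − (6)·I. We want v_3 with N^3 v_3 = 0 but N^2 v_3 ≠ 0; then v_{j-1} := N · v_j for j = 3, …, 2.

Pick v_3 = (0, 1, 0, 0)ᵀ.
Then v_2 = N · v_3 = (-5, -8, 1, 3)ᵀ.
Then v_1 = N · v_2 = (-1, 3, 0, -1)ᵀ.

Sanity check: (A − (6)·I) v_1 = (0, 0, 0, 0)ᵀ = 0. ✓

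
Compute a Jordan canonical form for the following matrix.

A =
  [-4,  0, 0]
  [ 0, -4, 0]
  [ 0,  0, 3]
J_1(-4) ⊕ J_1(-4) ⊕ J_1(3)

The characteristic polynomial is
  det(x·I − A) = x^3 + 5*x^2 - 8*x - 48 = (x - 3)*(x + 4)^2

Eigenvalues and multiplicities (the geometric multiplicity of λ is n − rank(A − λI), which equals the number of Jordan blocks for λ):
  λ = -4: algebraic multiplicity = 2, geometric multiplicity = 2
  λ = 3: algebraic multiplicity = 1, geometric multiplicity = 1

Determining the block sizes for each eigenvalue:
  λ = -4: gm = am = 2, so every block has size 1 → block sizes [1, 1]
  λ = 3: one block (gm = 1), so the single block has size am = 1 → block sizes [1]

Assembling the blocks gives a Jordan form
J =
  [-4,  0, 0]
  [ 0, -4, 0]
  [ 0,  0, 3]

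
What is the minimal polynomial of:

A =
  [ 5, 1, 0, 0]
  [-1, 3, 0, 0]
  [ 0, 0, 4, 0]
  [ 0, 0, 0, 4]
x^2 - 8*x + 16

The characteristic polynomial is χ_A(x) = (x - 4)^4, so the eigenvalues are known. The minimal polynomial is
  m_A(x) = Π_λ (x − λ)^{k_λ}
where k_λ is the size of the *largest* Jordan block for λ (equivalently, the smallest k with (A − λI)^k v = 0 for every generalised eigenvector v of λ).

  λ = 4: largest Jordan block has size 2, contributing (x − 4)^2

So m_A(x) = (x - 4)^2 = x^2 - 8*x + 16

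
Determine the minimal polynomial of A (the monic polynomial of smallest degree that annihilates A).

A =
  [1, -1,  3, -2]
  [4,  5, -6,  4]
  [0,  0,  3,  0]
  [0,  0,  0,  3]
x^2 - 6*x + 9

The characteristic polynomial is χ_A(x) = (x - 3)^4, so the eigenvalues are known. The minimal polynomial is
  m_A(x) = Π_λ (x − λ)^{k_λ}
where k_λ is the size of the *largest* Jordan block for λ (equivalently, the smallest k with (A − λI)^k v = 0 for every generalised eigenvector v of λ).

  λ = 3: largest Jordan block has size 2, contributing (x − 3)^2

So m_A(x) = (x - 3)^2 = x^2 - 6*x + 9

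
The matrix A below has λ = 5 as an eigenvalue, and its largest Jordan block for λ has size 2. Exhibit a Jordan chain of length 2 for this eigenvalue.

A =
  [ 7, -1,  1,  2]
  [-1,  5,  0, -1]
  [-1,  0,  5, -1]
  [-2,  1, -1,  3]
A Jordan chain for λ = 5 of length 2:
v_1 = (2, -1, -1, -2)ᵀ
v_2 = (1, 0, 0, 0)ᵀ

Let N = A − (5)·I. We want v_2 with N^2 v_2 = 0 but N^1 v_2 ≠ 0; then v_{j-1} := N · v_j for j = 2, …, 2.

Pick v_2 = (1, 0, 0, 0)ᵀ.
Then v_1 = N · v_2 = (2, -1, -1, -2)ᵀ.

Sanity check: (A − (5)·I) v_1 = (0, 0, 0, 0)ᵀ = 0. ✓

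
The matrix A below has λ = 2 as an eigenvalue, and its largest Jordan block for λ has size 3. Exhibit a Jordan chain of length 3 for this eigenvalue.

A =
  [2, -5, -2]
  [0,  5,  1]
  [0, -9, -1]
A Jordan chain for λ = 2 of length 3:
v_1 = (3, 0, 0)ᵀ
v_2 = (-5, 3, -9)ᵀ
v_3 = (0, 1, 0)ᵀ

Let N = A − (2)·I. We want v_3 with N^3 v_3 = 0 but N^2 v_3 ≠ 0; then v_{j-1} := N · v_j for j = 3, …, 2.

Pick v_3 = (0, 1, 0)ᵀ.
Then v_2 = N · v_3 = (-5, 3, -9)ᵀ.
Then v_1 = N · v_2 = (3, 0, 0)ᵀ.

Sanity check: (A − (2)·I) v_1 = (0, 0, 0)ᵀ = 0. ✓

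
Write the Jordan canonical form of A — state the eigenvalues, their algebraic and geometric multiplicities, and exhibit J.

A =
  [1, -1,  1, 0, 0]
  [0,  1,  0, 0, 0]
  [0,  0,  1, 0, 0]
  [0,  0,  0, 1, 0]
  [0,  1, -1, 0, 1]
J_2(1) ⊕ J_1(1) ⊕ J_1(1) ⊕ J_1(1)

The characteristic polynomial is
  det(x·I − A) = x^5 - 5*x^4 + 10*x^3 - 10*x^2 + 5*x - 1 = (x - 1)^5

Eigenvalues and multiplicities (the geometric multiplicity of λ is n − rank(A − λI), which equals the number of Jordan blocks for λ):
  λ = 1: algebraic multiplicity = 5, geometric multiplicity = 4

Determining the block sizes for each eigenvalue:
  λ = 1: 4 blocks summing to 5 forces exactly one block of size 2 and the rest size 1 → block sizes [2, 1, 1, 1]

Assembling the blocks gives a Jordan form
J =
  [1, 1, 0, 0, 0]
  [0, 1, 0, 0, 0]
  [0, 0, 1, 0, 0]
  [0, 0, 0, 1, 0]
  [0, 0, 0, 0, 1]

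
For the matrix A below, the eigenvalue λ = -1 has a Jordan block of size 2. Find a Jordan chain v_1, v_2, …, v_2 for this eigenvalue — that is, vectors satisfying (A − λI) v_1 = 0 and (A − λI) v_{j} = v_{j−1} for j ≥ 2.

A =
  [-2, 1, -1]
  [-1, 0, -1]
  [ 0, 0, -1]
A Jordan chain for λ = -1 of length 2:
v_1 = (-1, -1, 0)ᵀ
v_2 = (1, 0, 0)ᵀ

Let N = A − (-1)·I. We want v_2 with N^2 v_2 = 0 but N^1 v_2 ≠ 0; then v_{j-1} := N · v_j for j = 2, …, 2.

Pick v_2 = (1, 0, 0)ᵀ.
Then v_1 = N · v_2 = (-1, -1, 0)ᵀ.

Sanity check: (A − (-1)·I) v_1 = (0, 0, 0)ᵀ = 0. ✓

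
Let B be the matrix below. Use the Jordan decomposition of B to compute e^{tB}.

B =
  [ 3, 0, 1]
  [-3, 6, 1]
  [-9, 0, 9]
e^{tB} =
  [-3*t*exp(6*t) + exp(6*t), 0, t*exp(6*t)]
  [-3*t*exp(6*t), exp(6*t), t*exp(6*t)]
  [-9*t*exp(6*t), 0, 3*t*exp(6*t) + exp(6*t)]

Strategy: write B = P · J · P⁻¹ where J is a Jordan canonical form, so e^{tB} = P · e^{tJ} · P⁻¹, and e^{tJ} can be computed block-by-block.

B has Jordan form
J =
  [6, 1, 0]
  [0, 6, 0]
  [0, 0, 6]
(up to reordering of blocks).

Per-block formulas:
  For a 1×1 block at λ = 6: exp(t · [6]) = [e^(6t)].
  For a 2×2 Jordan block J_2(6): exp(t · J_2(6)) = e^(6t)·(I + t·N), where N is the 2×2 nilpotent shift.

After assembling e^{tJ} and conjugating by P, we get:

e^{tB} =
  [-3*t*exp(6*t) + exp(6*t), 0, t*exp(6*t)]
  [-3*t*exp(6*t), exp(6*t), t*exp(6*t)]
  [-9*t*exp(6*t), 0, 3*t*exp(6*t) + exp(6*t)]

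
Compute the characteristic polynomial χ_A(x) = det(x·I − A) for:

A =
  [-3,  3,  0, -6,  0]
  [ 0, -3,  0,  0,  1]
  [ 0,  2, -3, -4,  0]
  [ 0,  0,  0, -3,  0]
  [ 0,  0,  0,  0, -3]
x^5 + 15*x^4 + 90*x^3 + 270*x^2 + 405*x + 243

Expanding det(x·I − A) (e.g. by cofactor expansion or by noting that A is similar to its Jordan form J, which has the same characteristic polynomial as A) gives
  χ_A(x) = x^5 + 15*x^4 + 90*x^3 + 270*x^2 + 405*x + 243
which factors as (x + 3)^5. The eigenvalues (with algebraic multiplicities) are λ = -3 with multiplicity 5.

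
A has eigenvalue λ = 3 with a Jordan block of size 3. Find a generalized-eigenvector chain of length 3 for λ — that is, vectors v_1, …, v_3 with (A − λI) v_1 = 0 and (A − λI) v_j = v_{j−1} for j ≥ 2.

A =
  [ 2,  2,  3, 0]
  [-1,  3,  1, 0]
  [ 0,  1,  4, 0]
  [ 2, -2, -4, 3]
A Jordan chain for λ = 3 of length 3:
v_1 = (-1, 1, -1, 0)ᵀ
v_2 = (-1, -1, 0, 2)ᵀ
v_3 = (1, 0, 0, 0)ᵀ

Let N = A − (3)·I. We want v_3 with N^3 v_3 = 0 but N^2 v_3 ≠ 0; then v_{j-1} := N · v_j for j = 3, …, 2.

Pick v_3 = (1, 0, 0, 0)ᵀ.
Then v_2 = N · v_3 = (-1, -1, 0, 2)ᵀ.
Then v_1 = N · v_2 = (-1, 1, -1, 0)ᵀ.

Sanity check: (A − (3)·I) v_1 = (0, 0, 0, 0)ᵀ = 0. ✓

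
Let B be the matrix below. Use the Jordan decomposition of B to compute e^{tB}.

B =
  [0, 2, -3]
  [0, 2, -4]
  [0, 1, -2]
e^{tB} =
  [1, t^2/2 + 2*t, -t^2 - 3*t]
  [0, 2*t + 1, -4*t]
  [0, t, 1 - 2*t]

Strategy: write B = P · J · P⁻¹ where J is a Jordan canonical form, so e^{tB} = P · e^{tJ} · P⁻¹, and e^{tJ} can be computed block-by-block.

B has Jordan form
J =
  [0, 1, 0]
  [0, 0, 1]
  [0, 0, 0]
(up to reordering of blocks).

Per-block formulas:
  For a 3×3 Jordan block J_3(0): exp(t · J_3(0)) = e^(0t)·(I + t·N + (t^2/2)·N^2), where N is the 3×3 nilpotent shift.

After assembling e^{tJ} and conjugating by P, we get:

e^{tB} =
  [1, t^2/2 + 2*t, -t^2 - 3*t]
  [0, 2*t + 1, -4*t]
  [0, t, 1 - 2*t]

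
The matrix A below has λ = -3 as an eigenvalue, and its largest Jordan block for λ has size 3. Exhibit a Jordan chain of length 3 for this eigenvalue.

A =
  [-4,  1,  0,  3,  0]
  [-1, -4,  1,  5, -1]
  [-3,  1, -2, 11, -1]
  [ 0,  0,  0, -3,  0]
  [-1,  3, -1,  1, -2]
A Jordan chain for λ = -3 of length 3:
v_1 = (-2, -2, -6, 0, -2)ᵀ
v_2 = (1, -1, 1, 0, 3)ᵀ
v_3 = (0, 1, 0, 0, 0)ᵀ

Let N = A − (-3)·I. We want v_3 with N^3 v_3 = 0 but N^2 v_3 ≠ 0; then v_{j-1} := N · v_j for j = 3, …, 2.

Pick v_3 = (0, 1, 0, 0, 0)ᵀ.
Then v_2 = N · v_3 = (1, -1, 1, 0, 3)ᵀ.
Then v_1 = N · v_2 = (-2, -2, -6, 0, -2)ᵀ.

Sanity check: (A − (-3)·I) v_1 = (0, 0, 0, 0, 0)ᵀ = 0. ✓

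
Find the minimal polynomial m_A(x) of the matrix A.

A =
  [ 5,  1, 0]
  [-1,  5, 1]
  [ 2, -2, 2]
x^3 - 12*x^2 + 48*x - 64

The characteristic polynomial is χ_A(x) = (x - 4)^3, so the eigenvalues are known. The minimal polynomial is
  m_A(x) = Π_λ (x − λ)^{k_λ}
where k_λ is the size of the *largest* Jordan block for λ (equivalently, the smallest k with (A − λI)^k v = 0 for every generalised eigenvector v of λ).

  λ = 4: largest Jordan block has size 3, contributing (x − 4)^3

So m_A(x) = (x - 4)^3 = x^3 - 12*x^2 + 48*x - 64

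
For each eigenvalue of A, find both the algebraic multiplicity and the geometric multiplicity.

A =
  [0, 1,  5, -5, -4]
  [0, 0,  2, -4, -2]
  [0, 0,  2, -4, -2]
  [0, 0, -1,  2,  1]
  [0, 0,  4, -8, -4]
λ = 0: alg = 5, geom = 3

Step 1 — factor the characteristic polynomial to read off the algebraic multiplicities:
  χ_A(x) = x^5

Step 2 — compute geometric multiplicities via the rank-nullity identity g(λ) = n − rank(A − λI):
  rank(A − (0)·I) = 2, so dim ker(A − (0)·I) = n − 2 = 3

Summary:
  λ = 0: algebraic multiplicity = 5, geometric multiplicity = 3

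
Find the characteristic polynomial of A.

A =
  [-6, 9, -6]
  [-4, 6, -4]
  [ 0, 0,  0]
x^3

Expanding det(x·I − A) (e.g. by cofactor expansion or by noting that A is similar to its Jordan form J, which has the same characteristic polynomial as A) gives
  χ_A(x) = x^3
which factors as x^3. The eigenvalues (with algebraic multiplicities) are λ = 0 with multiplicity 3.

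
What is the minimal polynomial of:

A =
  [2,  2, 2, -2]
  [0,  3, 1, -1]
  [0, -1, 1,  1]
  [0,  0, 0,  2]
x^2 - 4*x + 4

The characteristic polynomial is χ_A(x) = (x - 2)^4, so the eigenvalues are known. The minimal polynomial is
  m_A(x) = Π_λ (x − λ)^{k_λ}
where k_λ is the size of the *largest* Jordan block for λ (equivalently, the smallest k with (A − λI)^k v = 0 for every generalised eigenvector v of λ).

  λ = 2: largest Jordan block has size 2, contributing (x − 2)^2

So m_A(x) = (x - 2)^2 = x^2 - 4*x + 4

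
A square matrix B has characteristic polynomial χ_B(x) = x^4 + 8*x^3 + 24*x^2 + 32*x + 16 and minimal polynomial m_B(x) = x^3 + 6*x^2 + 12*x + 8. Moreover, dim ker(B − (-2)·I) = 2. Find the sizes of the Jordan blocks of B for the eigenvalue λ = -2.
Block sizes for λ = -2: [3, 1]

Step 1 — from the characteristic polynomial, algebraic multiplicity of λ = -2 is 4. From dim ker(B − (-2)·I) = 2, there are exactly 2 Jordan blocks for λ = -2.
Step 2 — from the minimal polynomial, the factor (x + 2)^3 tells us the largest block for λ = -2 has size 3.
Step 3 — with total size 4, 2 blocks, and largest block 3, the block sizes (in nonincreasing order) are [3, 1].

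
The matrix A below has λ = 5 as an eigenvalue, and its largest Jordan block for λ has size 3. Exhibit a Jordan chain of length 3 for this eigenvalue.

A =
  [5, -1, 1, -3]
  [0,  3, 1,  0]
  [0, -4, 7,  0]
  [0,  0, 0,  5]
A Jordan chain for λ = 5 of length 3:
v_1 = (-2, 0, 0, 0)ᵀ
v_2 = (-1, -2, -4, 0)ᵀ
v_3 = (0, 1, 0, 0)ᵀ

Let N = A − (5)·I. We want v_3 with N^3 v_3 = 0 but N^2 v_3 ≠ 0; then v_{j-1} := N · v_j for j = 3, …, 2.

Pick v_3 = (0, 1, 0, 0)ᵀ.
Then v_2 = N · v_3 = (-1, -2, -4, 0)ᵀ.
Then v_1 = N · v_2 = (-2, 0, 0, 0)ᵀ.

Sanity check: (A − (5)·I) v_1 = (0, 0, 0, 0)ᵀ = 0. ✓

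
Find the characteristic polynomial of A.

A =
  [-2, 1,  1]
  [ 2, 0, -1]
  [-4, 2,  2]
x^3

Expanding det(x·I − A) (e.g. by cofactor expansion or by noting that A is similar to its Jordan form J, which has the same characteristic polynomial as A) gives
  χ_A(x) = x^3
which factors as x^3. The eigenvalues (with algebraic multiplicities) are λ = 0 with multiplicity 3.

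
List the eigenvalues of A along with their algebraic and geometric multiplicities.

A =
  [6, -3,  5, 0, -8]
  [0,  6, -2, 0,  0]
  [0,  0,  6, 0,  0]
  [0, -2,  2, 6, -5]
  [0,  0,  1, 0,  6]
λ = 6: alg = 5, geom = 2

Step 1 — factor the characteristic polynomial to read off the algebraic multiplicities:
  χ_A(x) = (x - 6)^5

Step 2 — compute geometric multiplicities via the rank-nullity identity g(λ) = n − rank(A − λI):
  rank(A − (6)·I) = 3, so dim ker(A − (6)·I) = n − 3 = 2

Summary:
  λ = 6: algebraic multiplicity = 5, geometric multiplicity = 2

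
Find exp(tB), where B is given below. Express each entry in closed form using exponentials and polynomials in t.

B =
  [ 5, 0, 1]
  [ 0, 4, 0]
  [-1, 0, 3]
e^{tB} =
  [t*exp(4*t) + exp(4*t), 0, t*exp(4*t)]
  [0, exp(4*t), 0]
  [-t*exp(4*t), 0, -t*exp(4*t) + exp(4*t)]

Strategy: write B = P · J · P⁻¹ where J is a Jordan canonical form, so e^{tB} = P · e^{tJ} · P⁻¹, and e^{tJ} can be computed block-by-block.

B has Jordan form
J =
  [4, 1, 0]
  [0, 4, 0]
  [0, 0, 4]
(up to reordering of blocks).

Per-block formulas:
  For a 1×1 block at λ = 4: exp(t · [4]) = [e^(4t)].
  For a 2×2 Jordan block J_2(4): exp(t · J_2(4)) = e^(4t)·(I + t·N), where N is the 2×2 nilpotent shift.

After assembling e^{tJ} and conjugating by P, we get:

e^{tB} =
  [t*exp(4*t) + exp(4*t), 0, t*exp(4*t)]
  [0, exp(4*t), 0]
  [-t*exp(4*t), 0, -t*exp(4*t) + exp(4*t)]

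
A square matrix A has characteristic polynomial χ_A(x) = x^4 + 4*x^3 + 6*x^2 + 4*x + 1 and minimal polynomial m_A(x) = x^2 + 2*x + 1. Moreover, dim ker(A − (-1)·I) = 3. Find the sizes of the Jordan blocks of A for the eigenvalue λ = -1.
Block sizes for λ = -1: [2, 1, 1]

Step 1 — from the characteristic polynomial, algebraic multiplicity of λ = -1 is 4. From dim ker(A − (-1)·I) = 3, there are exactly 3 Jordan blocks for λ = -1.
Step 2 — from the minimal polynomial, the factor (x + 1)^2 tells us the largest block for λ = -1 has size 2.
Step 3 — with total size 4, 3 blocks, and largest block 2, the block sizes (in nonincreasing order) are [2, 1, 1].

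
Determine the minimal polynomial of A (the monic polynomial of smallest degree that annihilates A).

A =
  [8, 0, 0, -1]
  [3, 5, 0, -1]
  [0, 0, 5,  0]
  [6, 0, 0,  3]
x^2 - 11*x + 30

The characteristic polynomial is χ_A(x) = (x - 6)*(x - 5)^3, so the eigenvalues are known. The minimal polynomial is
  m_A(x) = Π_λ (x − λ)^{k_λ}
where k_λ is the size of the *largest* Jordan block for λ (equivalently, the smallest k with (A − λI)^k v = 0 for every generalised eigenvector v of λ).

  λ = 5: largest Jordan block has size 1, contributing (x − 5)
  λ = 6: largest Jordan block has size 1, contributing (x − 6)

So m_A(x) = (x - 6)*(x - 5) = x^2 - 11*x + 30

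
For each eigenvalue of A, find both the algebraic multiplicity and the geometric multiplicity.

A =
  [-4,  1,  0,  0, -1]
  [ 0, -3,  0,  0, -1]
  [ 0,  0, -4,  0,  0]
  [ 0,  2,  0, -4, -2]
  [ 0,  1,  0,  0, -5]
λ = -4: alg = 5, geom = 4

Step 1 — factor the characteristic polynomial to read off the algebraic multiplicities:
  χ_A(x) = (x + 4)^5

Step 2 — compute geometric multiplicities via the rank-nullity identity g(λ) = n − rank(A − λI):
  rank(A − (-4)·I) = 1, so dim ker(A − (-4)·I) = n − 1 = 4

Summary:
  λ = -4: algebraic multiplicity = 5, geometric multiplicity = 4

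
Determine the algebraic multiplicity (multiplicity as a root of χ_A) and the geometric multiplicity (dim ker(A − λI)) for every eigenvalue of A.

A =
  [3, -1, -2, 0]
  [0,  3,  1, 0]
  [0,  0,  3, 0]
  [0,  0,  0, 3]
λ = 3: alg = 4, geom = 2

Step 1 — factor the characteristic polynomial to read off the algebraic multiplicities:
  χ_A(x) = (x - 3)^4

Step 2 — compute geometric multiplicities via the rank-nullity identity g(λ) = n − rank(A − λI):
  rank(A − (3)·I) = 2, so dim ker(A − (3)·I) = n − 2 = 2

Summary:
  λ = 3: algebraic multiplicity = 4, geometric multiplicity = 2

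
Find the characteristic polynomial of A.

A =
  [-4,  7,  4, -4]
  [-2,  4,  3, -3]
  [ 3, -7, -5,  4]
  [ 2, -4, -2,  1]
x^4 + 4*x^3 + 6*x^2 + 4*x + 1

Expanding det(x·I − A) (e.g. by cofactor expansion or by noting that A is similar to its Jordan form J, which has the same characteristic polynomial as A) gives
  χ_A(x) = x^4 + 4*x^3 + 6*x^2 + 4*x + 1
which factors as (x + 1)^4. The eigenvalues (with algebraic multiplicities) are λ = -1 with multiplicity 4.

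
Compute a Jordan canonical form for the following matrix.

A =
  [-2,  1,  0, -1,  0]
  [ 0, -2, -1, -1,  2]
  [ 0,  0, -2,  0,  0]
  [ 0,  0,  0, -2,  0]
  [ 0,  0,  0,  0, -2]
J_3(-2) ⊕ J_1(-2) ⊕ J_1(-2)

The characteristic polynomial is
  det(x·I − A) = x^5 + 10*x^4 + 40*x^3 + 80*x^2 + 80*x + 32 = (x + 2)^5

Eigenvalues and multiplicities (the geometric multiplicity of λ is n − rank(A − λI), which equals the number of Jordan blocks for λ):
  λ = -2: algebraic multiplicity = 5, geometric multiplicity = 3

Determining the block sizes for each eigenvalue:
  λ = -2: with am = 5 and gm = 3, the partition is not yet determined (e.g. several partitions of 5 into 3 parts exist). Let N = A − (-2)·I. Computing rank(N^1) = 2, rank(N^2) = 1, rank(N^3) = 0; the number of blocks of size ≥ j is rank(N^{j−1}) − rank(N^j), giving [3, 1, 1]. So we have 1 block(s) of size 3, 2 block(s) of size 1 → block sizes [3, 1, 1]

Assembling the blocks gives a Jordan form
J =
  [-2,  1,  0,  0,  0]
  [ 0, -2,  1,  0,  0]
  [ 0,  0, -2,  0,  0]
  [ 0,  0,  0, -2,  0]
  [ 0,  0,  0,  0, -2]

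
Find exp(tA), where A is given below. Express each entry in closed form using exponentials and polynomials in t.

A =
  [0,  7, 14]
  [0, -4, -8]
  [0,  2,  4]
e^{tA} =
  [1, 7*t, 14*t]
  [0, 1 - 4*t, -8*t]
  [0, 2*t, 4*t + 1]

Strategy: write A = P · J · P⁻¹ where J is a Jordan canonical form, so e^{tA} = P · e^{tJ} · P⁻¹, and e^{tJ} can be computed block-by-block.

A has Jordan form
J =
  [0, 1, 0]
  [0, 0, 0]
  [0, 0, 0]
(up to reordering of blocks).

Per-block formulas:
  For a 1×1 block at λ = 0: exp(t · [0]) = [e^(0t)].
  For a 2×2 Jordan block J_2(0): exp(t · J_2(0)) = e^(0t)·(I + t·N), where N is the 2×2 nilpotent shift.

After assembling e^{tJ} and conjugating by P, we get:

e^{tA} =
  [1, 7*t, 14*t]
  [0, 1 - 4*t, -8*t]
  [0, 2*t, 4*t + 1]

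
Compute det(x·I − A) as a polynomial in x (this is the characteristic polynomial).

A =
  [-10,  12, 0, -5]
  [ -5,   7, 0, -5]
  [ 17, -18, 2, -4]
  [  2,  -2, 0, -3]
x^4 + 4*x^3 - 13*x^2 - 28*x + 60

Expanding det(x·I − A) (e.g. by cofactor expansion or by noting that A is similar to its Jordan form J, which has the same characteristic polynomial as A) gives
  χ_A(x) = x^4 + 4*x^3 - 13*x^2 - 28*x + 60
which factors as (x - 2)^2*(x + 3)*(x + 5). The eigenvalues (with algebraic multiplicities) are λ = -5 with multiplicity 1, λ = -3 with multiplicity 1, λ = 2 with multiplicity 2.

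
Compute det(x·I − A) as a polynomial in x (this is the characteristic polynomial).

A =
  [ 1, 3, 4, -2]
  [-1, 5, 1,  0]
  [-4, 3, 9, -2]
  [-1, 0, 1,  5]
x^4 - 20*x^3 + 150*x^2 - 500*x + 625

Expanding det(x·I − A) (e.g. by cofactor expansion or by noting that A is similar to its Jordan form J, which has the same characteristic polynomial as A) gives
  χ_A(x) = x^4 - 20*x^3 + 150*x^2 - 500*x + 625
which factors as (x - 5)^4. The eigenvalues (with algebraic multiplicities) are λ = 5 with multiplicity 4.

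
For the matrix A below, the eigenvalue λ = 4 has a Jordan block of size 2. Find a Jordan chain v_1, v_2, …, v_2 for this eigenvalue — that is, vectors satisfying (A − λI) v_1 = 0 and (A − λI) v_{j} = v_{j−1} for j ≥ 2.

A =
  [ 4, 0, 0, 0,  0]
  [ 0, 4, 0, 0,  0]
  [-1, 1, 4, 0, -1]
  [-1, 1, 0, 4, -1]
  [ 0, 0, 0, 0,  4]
A Jordan chain for λ = 4 of length 2:
v_1 = (0, 0, -1, -1, 0)ᵀ
v_2 = (1, 0, 0, 0, 0)ᵀ

Let N = A − (4)·I. We want v_2 with N^2 v_2 = 0 but N^1 v_2 ≠ 0; then v_{j-1} := N · v_j for j = 2, …, 2.

Pick v_2 = (1, 0, 0, 0, 0)ᵀ.
Then v_1 = N · v_2 = (0, 0, -1, -1, 0)ᵀ.

Sanity check: (A − (4)·I) v_1 = (0, 0, 0, 0, 0)ᵀ = 0. ✓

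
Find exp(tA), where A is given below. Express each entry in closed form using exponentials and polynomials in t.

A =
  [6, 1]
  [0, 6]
e^{tA} =
  [exp(6*t), t*exp(6*t)]
  [0, exp(6*t)]

Strategy: write A = P · J · P⁻¹ where J is a Jordan canonical form, so e^{tA} = P · e^{tJ} · P⁻¹, and e^{tJ} can be computed block-by-block.

A has Jordan form
J =
  [6, 1]
  [0, 6]
(up to reordering of blocks).

Per-block formulas:
  For a 2×2 Jordan block J_2(6): exp(t · J_2(6)) = e^(6t)·(I + t·N), where N is the 2×2 nilpotent shift.

After assembling e^{tJ} and conjugating by P, we get:

e^{tA} =
  [exp(6*t), t*exp(6*t)]
  [0, exp(6*t)]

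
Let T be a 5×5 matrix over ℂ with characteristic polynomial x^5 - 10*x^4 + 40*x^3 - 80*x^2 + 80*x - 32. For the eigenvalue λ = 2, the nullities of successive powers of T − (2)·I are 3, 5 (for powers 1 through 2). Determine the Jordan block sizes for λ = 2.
Block sizes for λ = 2: [2, 2, 1]

From the dimensions of kernels of powers, the number of Jordan blocks of size at least j is d_j − d_{j−1} where d_j = dim ker(N^j) (with d_0 = 0). Computing the differences gives [3, 2].
The number of blocks of size exactly k is (#blocks of size ≥ k) − (#blocks of size ≥ k + 1), so the partition is: 1 block(s) of size 1, 2 block(s) of size 2.
In nonincreasing order the block sizes are [2, 2, 1].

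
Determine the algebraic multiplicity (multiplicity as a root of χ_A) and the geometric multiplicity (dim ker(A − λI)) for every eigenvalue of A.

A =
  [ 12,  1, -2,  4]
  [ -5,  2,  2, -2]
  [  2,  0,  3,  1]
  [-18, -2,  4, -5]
λ = 3: alg = 4, geom = 2

Step 1 — factor the characteristic polynomial to read off the algebraic multiplicities:
  χ_A(x) = (x - 3)^4

Step 2 — compute geometric multiplicities via the rank-nullity identity g(λ) = n − rank(A − λI):
  rank(A − (3)·I) = 2, so dim ker(A − (3)·I) = n − 2 = 2

Summary:
  λ = 3: algebraic multiplicity = 4, geometric multiplicity = 2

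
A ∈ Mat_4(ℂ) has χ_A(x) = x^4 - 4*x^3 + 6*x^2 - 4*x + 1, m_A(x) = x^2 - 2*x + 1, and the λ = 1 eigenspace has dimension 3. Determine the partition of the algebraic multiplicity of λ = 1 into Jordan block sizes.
Block sizes for λ = 1: [2, 1, 1]

Step 1 — from the characteristic polynomial, algebraic multiplicity of λ = 1 is 4. From dim ker(A − (1)·I) = 3, there are exactly 3 Jordan blocks for λ = 1.
Step 2 — from the minimal polynomial, the factor (x − 1)^2 tells us the largest block for λ = 1 has size 2.
Step 3 — with total size 4, 3 blocks, and largest block 2, the block sizes (in nonincreasing order) are [2, 1, 1].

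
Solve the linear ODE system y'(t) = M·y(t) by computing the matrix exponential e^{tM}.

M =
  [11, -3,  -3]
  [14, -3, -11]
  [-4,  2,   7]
e^{tM} =
  [3*t^2*exp(5*t) + 6*t*exp(5*t) + exp(5*t), -3*t*exp(5*t), 9*t^2*exp(5*t)/2 - 3*t*exp(5*t)]
  [8*t^2*exp(5*t) + 14*t*exp(5*t), -8*t*exp(5*t) + exp(5*t), 12*t^2*exp(5*t) - 11*t*exp(5*t)]
  [-2*t^2*exp(5*t) - 4*t*exp(5*t), 2*t*exp(5*t), -3*t^2*exp(5*t) + 2*t*exp(5*t) + exp(5*t)]

Strategy: write M = P · J · P⁻¹ where J is a Jordan canonical form, so e^{tM} = P · e^{tJ} · P⁻¹, and e^{tJ} can be computed block-by-block.

M has Jordan form
J =
  [5, 1, 0]
  [0, 5, 1]
  [0, 0, 5]
(up to reordering of blocks).

Per-block formulas:
  For a 3×3 Jordan block J_3(5): exp(t · J_3(5)) = e^(5t)·(I + t·N + (t^2/2)·N^2), where N is the 3×3 nilpotent shift.

After assembling e^{tJ} and conjugating by P, we get:

e^{tM} =
  [3*t^2*exp(5*t) + 6*t*exp(5*t) + exp(5*t), -3*t*exp(5*t), 9*t^2*exp(5*t)/2 - 3*t*exp(5*t)]
  [8*t^2*exp(5*t) + 14*t*exp(5*t), -8*t*exp(5*t) + exp(5*t), 12*t^2*exp(5*t) - 11*t*exp(5*t)]
  [-2*t^2*exp(5*t) - 4*t*exp(5*t), 2*t*exp(5*t), -3*t^2*exp(5*t) + 2*t*exp(5*t) + exp(5*t)]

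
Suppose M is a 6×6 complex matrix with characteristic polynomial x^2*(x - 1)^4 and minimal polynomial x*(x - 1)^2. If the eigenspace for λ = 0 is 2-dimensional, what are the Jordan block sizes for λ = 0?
Block sizes for λ = 0: [1, 1]

Step 1 — from the characteristic polynomial, algebraic multiplicity of λ = 0 is 2. From dim ker(M − (0)·I) = 2, there are exactly 2 Jordan blocks for λ = 0.
Step 2 — from the minimal polynomial, the factor (x − 0) tells us the largest block for λ = 0 has size 1.
Step 3 — with total size 2, 2 blocks, and largest block 1, the block sizes (in nonincreasing order) are [1, 1].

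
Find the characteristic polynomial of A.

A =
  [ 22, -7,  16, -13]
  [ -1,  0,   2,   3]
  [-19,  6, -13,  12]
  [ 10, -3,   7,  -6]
x^4 - 3*x^3

Expanding det(x·I − A) (e.g. by cofactor expansion or by noting that A is similar to its Jordan form J, which has the same characteristic polynomial as A) gives
  χ_A(x) = x^4 - 3*x^3
which factors as x^3*(x - 3). The eigenvalues (with algebraic multiplicities) are λ = 0 with multiplicity 3, λ = 3 with multiplicity 1.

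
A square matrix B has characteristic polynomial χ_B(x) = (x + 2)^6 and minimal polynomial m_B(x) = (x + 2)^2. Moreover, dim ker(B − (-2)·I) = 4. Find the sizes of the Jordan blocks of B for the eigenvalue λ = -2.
Block sizes for λ = -2: [2, 2, 1, 1]

Step 1 — from the characteristic polynomial, algebraic multiplicity of λ = -2 is 6. From dim ker(B − (-2)·I) = 4, there are exactly 4 Jordan blocks for λ = -2.
Step 2 — from the minimal polynomial, the factor (x + 2)^2 tells us the largest block for λ = -2 has size 2.
Step 3 — with total size 6, 4 blocks, and largest block 2, the block sizes (in nonincreasing order) are [2, 2, 1, 1].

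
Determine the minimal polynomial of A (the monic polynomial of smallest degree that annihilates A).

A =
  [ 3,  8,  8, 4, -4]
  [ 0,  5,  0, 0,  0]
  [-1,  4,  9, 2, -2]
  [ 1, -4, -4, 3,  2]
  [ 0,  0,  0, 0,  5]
x^2 - 10*x + 25

The characteristic polynomial is χ_A(x) = (x - 5)^5, so the eigenvalues are known. The minimal polynomial is
  m_A(x) = Π_λ (x − λ)^{k_λ}
where k_λ is the size of the *largest* Jordan block for λ (equivalently, the smallest k with (A − λI)^k v = 0 for every generalised eigenvector v of λ).

  λ = 5: largest Jordan block has size 2, contributing (x − 5)^2

So m_A(x) = (x - 5)^2 = x^2 - 10*x + 25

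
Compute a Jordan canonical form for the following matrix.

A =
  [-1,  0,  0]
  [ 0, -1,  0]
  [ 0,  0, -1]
J_1(-1) ⊕ J_1(-1) ⊕ J_1(-1)

The characteristic polynomial is
  det(x·I − A) = x^3 + 3*x^2 + 3*x + 1 = (x + 1)^3

Eigenvalues and multiplicities (the geometric multiplicity of λ is n − rank(A − λI), which equals the number of Jordan blocks for λ):
  λ = -1: algebraic multiplicity = 3, geometric multiplicity = 3

Determining the block sizes for each eigenvalue:
  λ = -1: gm = am = 3, so every block has size 1 → block sizes [1, 1, 1]

Assembling the blocks gives a Jordan form
J =
  [-1,  0,  0]
  [ 0, -1,  0]
  [ 0,  0, -1]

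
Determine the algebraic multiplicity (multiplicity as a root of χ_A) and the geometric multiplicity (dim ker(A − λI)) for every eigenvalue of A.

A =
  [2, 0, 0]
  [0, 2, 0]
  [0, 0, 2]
λ = 2: alg = 3, geom = 3

Step 1 — factor the characteristic polynomial to read off the algebraic multiplicities:
  χ_A(x) = (x - 2)^3

Step 2 — compute geometric multiplicities via the rank-nullity identity g(λ) = n − rank(A − λI):
  rank(A − (2)·I) = 0, so dim ker(A − (2)·I) = n − 0 = 3

Summary:
  λ = 2: algebraic multiplicity = 3, geometric multiplicity = 3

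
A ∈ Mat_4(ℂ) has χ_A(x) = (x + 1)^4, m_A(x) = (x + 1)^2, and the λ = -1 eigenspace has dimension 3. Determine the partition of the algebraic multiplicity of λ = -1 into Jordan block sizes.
Block sizes for λ = -1: [2, 1, 1]

Step 1 — from the characteristic polynomial, algebraic multiplicity of λ = -1 is 4. From dim ker(A − (-1)·I) = 3, there are exactly 3 Jordan blocks for λ = -1.
Step 2 — from the minimal polynomial, the factor (x + 1)^2 tells us the largest block for λ = -1 has size 2.
Step 3 — with total size 4, 3 blocks, and largest block 2, the block sizes (in nonincreasing order) are [2, 1, 1].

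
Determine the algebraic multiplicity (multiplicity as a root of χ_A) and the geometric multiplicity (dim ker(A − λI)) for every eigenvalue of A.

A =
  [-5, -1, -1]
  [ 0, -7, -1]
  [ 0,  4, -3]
λ = -5: alg = 3, geom = 1

Step 1 — factor the characteristic polynomial to read off the algebraic multiplicities:
  χ_A(x) = (x + 5)^3

Step 2 — compute geometric multiplicities via the rank-nullity identity g(λ) = n − rank(A − λI):
  rank(A − (-5)·I) = 2, so dim ker(A − (-5)·I) = n − 2 = 1

Summary:
  λ = -5: algebraic multiplicity = 3, geometric multiplicity = 1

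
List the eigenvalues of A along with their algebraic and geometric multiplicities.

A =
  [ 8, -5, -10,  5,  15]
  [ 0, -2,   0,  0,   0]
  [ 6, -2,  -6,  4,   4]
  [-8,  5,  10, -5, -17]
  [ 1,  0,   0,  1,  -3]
λ = -2: alg = 3, geom = 3; λ = -1: alg = 2, geom = 1

Step 1 — factor the characteristic polynomial to read off the algebraic multiplicities:
  χ_A(x) = (x + 1)^2*(x + 2)^3

Step 2 — compute geometric multiplicities via the rank-nullity identity g(λ) = n − rank(A − λI):
  rank(A − (-2)·I) = 2, so dim ker(A − (-2)·I) = n − 2 = 3
  rank(A − (-1)·I) = 4, so dim ker(A − (-1)·I) = n − 4 = 1

Summary:
  λ = -2: algebraic multiplicity = 3, geometric multiplicity = 3
  λ = -1: algebraic multiplicity = 2, geometric multiplicity = 1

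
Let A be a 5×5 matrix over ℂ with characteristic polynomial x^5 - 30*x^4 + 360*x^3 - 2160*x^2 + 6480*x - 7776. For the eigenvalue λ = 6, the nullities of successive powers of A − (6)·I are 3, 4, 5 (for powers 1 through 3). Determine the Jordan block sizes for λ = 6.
Block sizes for λ = 6: [3, 1, 1]

From the dimensions of kernels of powers, the number of Jordan blocks of size at least j is d_j − d_{j−1} where d_j = dim ker(N^j) (with d_0 = 0). Computing the differences gives [3, 1, 1].
The number of blocks of size exactly k is (#blocks of size ≥ k) − (#blocks of size ≥ k + 1), so the partition is: 2 block(s) of size 1, 1 block(s) of size 3.
In nonincreasing order the block sizes are [3, 1, 1].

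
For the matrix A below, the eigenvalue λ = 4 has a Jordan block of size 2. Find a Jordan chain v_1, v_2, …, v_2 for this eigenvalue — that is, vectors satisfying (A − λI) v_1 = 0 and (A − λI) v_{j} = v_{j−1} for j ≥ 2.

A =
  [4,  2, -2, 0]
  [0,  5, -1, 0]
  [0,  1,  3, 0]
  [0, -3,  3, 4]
A Jordan chain for λ = 4 of length 2:
v_1 = (2, 1, 1, -3)ᵀ
v_2 = (0, 1, 0, 0)ᵀ

Let N = A − (4)·I. We want v_2 with N^2 v_2 = 0 but N^1 v_2 ≠ 0; then v_{j-1} := N · v_j for j = 2, …, 2.

Pick v_2 = (0, 1, 0, 0)ᵀ.
Then v_1 = N · v_2 = (2, 1, 1, -3)ᵀ.

Sanity check: (A − (4)·I) v_1 = (0, 0, 0, 0)ᵀ = 0. ✓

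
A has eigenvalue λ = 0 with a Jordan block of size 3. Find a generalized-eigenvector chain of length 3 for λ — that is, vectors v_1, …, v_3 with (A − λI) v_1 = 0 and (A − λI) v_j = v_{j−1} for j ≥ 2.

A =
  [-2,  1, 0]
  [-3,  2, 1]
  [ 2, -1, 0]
A Jordan chain for λ = 0 of length 3:
v_1 = (1, 2, -1)ᵀ
v_2 = (-2, -3, 2)ᵀ
v_3 = (1, 0, 0)ᵀ

Let N = A − (0)·I. We want v_3 with N^3 v_3 = 0 but N^2 v_3 ≠ 0; then v_{j-1} := N · v_j for j = 3, …, 2.

Pick v_3 = (1, 0, 0)ᵀ.
Then v_2 = N · v_3 = (-2, -3, 2)ᵀ.
Then v_1 = N · v_2 = (1, 2, -1)ᵀ.

Sanity check: (A − (0)·I) v_1 = (0, 0, 0)ᵀ = 0. ✓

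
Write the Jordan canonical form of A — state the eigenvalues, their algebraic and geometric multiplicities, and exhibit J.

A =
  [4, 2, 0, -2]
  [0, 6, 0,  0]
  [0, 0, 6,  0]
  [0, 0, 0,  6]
J_1(4) ⊕ J_1(6) ⊕ J_1(6) ⊕ J_1(6)

The characteristic polynomial is
  det(x·I − A) = x^4 - 22*x^3 + 180*x^2 - 648*x + 864 = (x - 6)^3*(x - 4)

Eigenvalues and multiplicities (the geometric multiplicity of λ is n − rank(A − λI), which equals the number of Jordan blocks for λ):
  λ = 4: algebraic multiplicity = 1, geometric multiplicity = 1
  λ = 6: algebraic multiplicity = 3, geometric multiplicity = 3

Determining the block sizes for each eigenvalue:
  λ = 4: one block (gm = 1), so the single block has size am = 1 → block sizes [1]
  λ = 6: gm = am = 3, so every block has size 1 → block sizes [1, 1, 1]

Assembling the blocks gives a Jordan form
J =
  [4, 0, 0, 0]
  [0, 6, 0, 0]
  [0, 0, 6, 0]
  [0, 0, 0, 6]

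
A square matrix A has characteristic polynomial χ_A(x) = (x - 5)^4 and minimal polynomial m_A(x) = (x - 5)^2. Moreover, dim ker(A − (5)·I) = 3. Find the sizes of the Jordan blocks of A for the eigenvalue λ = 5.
Block sizes for λ = 5: [2, 1, 1]

Step 1 — from the characteristic polynomial, algebraic multiplicity of λ = 5 is 4. From dim ker(A − (5)·I) = 3, there are exactly 3 Jordan blocks for λ = 5.
Step 2 — from the minimal polynomial, the factor (x − 5)^2 tells us the largest block for λ = 5 has size 2.
Step 3 — with total size 4, 3 blocks, and largest block 2, the block sizes (in nonincreasing order) are [2, 1, 1].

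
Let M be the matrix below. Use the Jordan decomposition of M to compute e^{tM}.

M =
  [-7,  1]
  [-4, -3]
e^{tM} =
  [-2*t*exp(-5*t) + exp(-5*t), t*exp(-5*t)]
  [-4*t*exp(-5*t), 2*t*exp(-5*t) + exp(-5*t)]

Strategy: write M = P · J · P⁻¹ where J is a Jordan canonical form, so e^{tM} = P · e^{tJ} · P⁻¹, and e^{tJ} can be computed block-by-block.

M has Jordan form
J =
  [-5,  1]
  [ 0, -5]
(up to reordering of blocks).

Per-block formulas:
  For a 2×2 Jordan block J_2(-5): exp(t · J_2(-5)) = e^(-5t)·(I + t·N), where N is the 2×2 nilpotent shift.

After assembling e^{tJ} and conjugating by P, we get:

e^{tM} =
  [-2*t*exp(-5*t) + exp(-5*t), t*exp(-5*t)]
  [-4*t*exp(-5*t), 2*t*exp(-5*t) + exp(-5*t)]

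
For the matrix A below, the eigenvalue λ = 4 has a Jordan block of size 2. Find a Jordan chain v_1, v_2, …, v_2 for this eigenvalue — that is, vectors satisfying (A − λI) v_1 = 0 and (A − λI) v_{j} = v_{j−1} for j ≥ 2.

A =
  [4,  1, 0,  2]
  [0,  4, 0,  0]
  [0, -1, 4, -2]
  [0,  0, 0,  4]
A Jordan chain for λ = 4 of length 2:
v_1 = (1, 0, -1, 0)ᵀ
v_2 = (0, 1, 0, 0)ᵀ

Let N = A − (4)·I. We want v_2 with N^2 v_2 = 0 but N^1 v_2 ≠ 0; then v_{j-1} := N · v_j for j = 2, …, 2.

Pick v_2 = (0, 1, 0, 0)ᵀ.
Then v_1 = N · v_2 = (1, 0, -1, 0)ᵀ.

Sanity check: (A − (4)·I) v_1 = (0, 0, 0, 0)ᵀ = 0. ✓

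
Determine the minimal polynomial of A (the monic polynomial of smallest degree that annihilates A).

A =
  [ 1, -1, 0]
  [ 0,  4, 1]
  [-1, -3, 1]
x^3 - 6*x^2 + 12*x - 8

The characteristic polynomial is χ_A(x) = (x - 2)^3, so the eigenvalues are known. The minimal polynomial is
  m_A(x) = Π_λ (x − λ)^{k_λ}
where k_λ is the size of the *largest* Jordan block for λ (equivalently, the smallest k with (A − λI)^k v = 0 for every generalised eigenvector v of λ).

  λ = 2: largest Jordan block has size 3, contributing (x − 2)^3

So m_A(x) = (x - 2)^3 = x^3 - 6*x^2 + 12*x - 8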